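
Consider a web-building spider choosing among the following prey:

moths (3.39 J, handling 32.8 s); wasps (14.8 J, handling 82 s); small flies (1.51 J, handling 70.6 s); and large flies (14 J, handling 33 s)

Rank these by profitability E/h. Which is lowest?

small flies

Profitability E/h (J/s): moths = 3.39/32.8 = 0.103, wasps = 14.8/82 = 0.18, small flies = 1.51/70.6 = 0.0214, large flies = 14/33 = 0.424.
Ranked: large flies > wasps > moths > small flies.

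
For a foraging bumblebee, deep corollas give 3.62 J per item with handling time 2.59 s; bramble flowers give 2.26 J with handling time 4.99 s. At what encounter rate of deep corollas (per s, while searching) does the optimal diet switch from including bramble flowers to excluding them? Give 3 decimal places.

Drop bramble flowers once their profitability E₂/h₂ falls below the rate achievable on deep corollas alone: E₂/h₂ = λE₁/(1 + λh₁).
Solve for λ: λE₁h₂ = E₂(1 + λh₁) → λ(E₁h₂ − E₂h₁) = E₂ → λ = E₂/(E₁h₂ − E₂h₁).
λ = 2.26/(3.62×4.99 − 2.26×2.59) = 2.26/12.21 = 0.1851 per s.

0.185 per s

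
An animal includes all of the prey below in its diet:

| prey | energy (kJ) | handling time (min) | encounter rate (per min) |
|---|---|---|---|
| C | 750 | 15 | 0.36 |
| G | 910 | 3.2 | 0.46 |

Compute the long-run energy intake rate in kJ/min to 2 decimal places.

87.47 kJ/min

R = Σλ_iE_i / (1 + Σλ_ih_i)
Numerator: 0.36×750 + 0.46×910 = 688.6
Denominator: 1 + 0.36×15 + 0.46×3.2 = 7.872
R = 688.6/7.872 = 87.47 kJ/min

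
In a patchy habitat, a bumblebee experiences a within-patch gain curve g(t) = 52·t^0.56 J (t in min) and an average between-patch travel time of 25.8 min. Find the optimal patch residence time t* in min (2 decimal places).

Maximise g(t)/(T+t): set derivative to zero → g'(t)(T+t) = g(t).
g'(t) = 0.56·52·t^-0.44. Setting 0.56·52·t^-0.44 = 52·t^0.56/(25.8+t) gives 0.56(25.8+t) = t, so 0.44·t = 0.56×25.8.
t* = 0.56×25.8/0.44 = 32.84 min.

32.84 min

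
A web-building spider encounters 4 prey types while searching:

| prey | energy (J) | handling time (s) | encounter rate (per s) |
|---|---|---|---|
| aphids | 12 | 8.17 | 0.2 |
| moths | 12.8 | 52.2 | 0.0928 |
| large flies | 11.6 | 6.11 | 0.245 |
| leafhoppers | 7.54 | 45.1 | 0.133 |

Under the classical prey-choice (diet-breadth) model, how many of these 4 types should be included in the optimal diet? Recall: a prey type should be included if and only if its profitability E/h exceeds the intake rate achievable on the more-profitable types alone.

2

Rank by E/h (J/s): large flies 1.9, aphids 1.47, moths 0.245, leafhoppers 0.167. Include each in turn until the next type's E/h falls below the running intake rate.
Rate on top 1: 1.138. aphids: 1.47 > 1.138 → include.
Rate on top 2: 1.269. moths: 0.245 < 1.269 → exclude; stop.
Optimal diet: large flies, aphids — 2 of 4 types.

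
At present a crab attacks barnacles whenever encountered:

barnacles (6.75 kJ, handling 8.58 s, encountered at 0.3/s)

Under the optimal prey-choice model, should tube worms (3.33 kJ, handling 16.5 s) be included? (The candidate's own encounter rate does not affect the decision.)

Intake rate on the current diet: R = (0.3×6.75) / (1 + 0.3×8.58) = 2.025/3.574 = 0.5666 kJ/s.
Profitability of tube worms: 3.33/16.5 = 0.2018 kJ/s.
Since 0.2018 < R, time spent handling tube worms is better spent searching.

No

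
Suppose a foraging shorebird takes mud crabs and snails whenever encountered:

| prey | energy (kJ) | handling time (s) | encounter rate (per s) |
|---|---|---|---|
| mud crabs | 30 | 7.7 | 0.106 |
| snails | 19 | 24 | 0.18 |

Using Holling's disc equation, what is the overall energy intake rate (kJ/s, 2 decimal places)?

Energy encountered per unit search time: 0.106×30 + 0.18×19 = 6.6 kJ/s.
Handling time per unit search time: 0.106×7.7 + 0.18×24 = 5.136.
Rate = 6.6/(1 + 5.136) = 1.076 kJ/s.

1.08 kJ/s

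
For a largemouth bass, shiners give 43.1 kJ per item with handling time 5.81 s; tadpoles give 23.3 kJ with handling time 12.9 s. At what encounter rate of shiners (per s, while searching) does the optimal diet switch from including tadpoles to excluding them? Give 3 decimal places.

Drop tadpoles once their profitability E₂/h₂ falls below the rate achievable on shiners alone: E₂/h₂ = λE₁/(1 + λh₁).
Solve for λ: λE₁h₂ = E₂(1 + λh₁) → λ(E₁h₂ − E₂h₁) = E₂ → λ = E₂/(E₁h₂ − E₂h₁).
λ = 23.3/(43.1×12.9 − 23.3×5.81) = 23.3/420.6 = 0.05539 per s.

0.055 per s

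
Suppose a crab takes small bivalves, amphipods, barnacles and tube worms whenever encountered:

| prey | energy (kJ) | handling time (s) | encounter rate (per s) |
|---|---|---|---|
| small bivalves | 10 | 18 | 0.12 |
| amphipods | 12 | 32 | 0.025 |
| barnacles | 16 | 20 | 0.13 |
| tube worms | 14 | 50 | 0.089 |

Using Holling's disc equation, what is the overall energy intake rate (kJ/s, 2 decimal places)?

R = (0.12×10 + 0.025×12 + 0.13×16 + 0.089×14) / (1 + 0.12×18 + 0.025×32 + 0.13×20 + 0.089×50) = 4.826/11.01 = 0.4383 kJ/s.

0.44 kJ/s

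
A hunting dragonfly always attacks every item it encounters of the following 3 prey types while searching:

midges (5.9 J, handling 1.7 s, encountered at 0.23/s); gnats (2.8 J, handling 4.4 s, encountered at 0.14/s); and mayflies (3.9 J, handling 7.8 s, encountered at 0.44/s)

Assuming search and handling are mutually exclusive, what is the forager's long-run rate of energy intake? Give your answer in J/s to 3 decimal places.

0.637 J/s

R = Σλ_iE_i / (1 + Σλ_ih_i)
Numerator: 0.23×5.9 + 0.14×2.8 + 0.44×3.9 = 3.465
Denominator: 1 + 0.23×1.7 + 0.14×4.4 + 0.44×7.8 = 5.439
R = 3.465/5.439 = 0.6371 J/s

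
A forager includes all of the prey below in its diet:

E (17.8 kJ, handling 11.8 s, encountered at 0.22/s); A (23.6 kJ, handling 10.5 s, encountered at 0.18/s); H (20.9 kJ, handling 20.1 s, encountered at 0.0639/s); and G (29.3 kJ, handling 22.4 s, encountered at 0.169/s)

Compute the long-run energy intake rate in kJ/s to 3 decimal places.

1.369 kJ/s

R = Σλ_iE_i / (1 + Σλ_ih_i)
Numerator: 0.22×17.8 + 0.18×23.6 + 0.0639×20.9 + 0.169×29.3 = 14.45
Denominator: 1 + 0.22×11.8 + 0.18×10.5 + 0.0639×20.1 + 0.169×22.4 = 10.56
R = 14.45/10.56 = 1.369 kJ/s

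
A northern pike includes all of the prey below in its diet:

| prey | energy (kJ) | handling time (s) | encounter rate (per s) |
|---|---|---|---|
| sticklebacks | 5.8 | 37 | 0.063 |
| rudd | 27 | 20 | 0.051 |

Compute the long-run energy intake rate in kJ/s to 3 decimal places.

0.400 kJ/s

R = (0.063×5.8 + 0.051×27) / (1 + 0.063×37 + 0.051×20) = 1.742/4.351 = 0.4005 kJ/s.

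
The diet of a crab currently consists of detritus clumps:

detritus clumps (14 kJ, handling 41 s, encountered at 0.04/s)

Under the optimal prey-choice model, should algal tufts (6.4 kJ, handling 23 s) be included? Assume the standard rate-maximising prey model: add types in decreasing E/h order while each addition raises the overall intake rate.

Intake rate on the current diet: R = (0.04×14) / (1 + 0.04×41) = 0.56/2.64 = 0.2121 kJ/s.
algal tufts: E/h = 6.4/23 = 0.2783 kJ/s.
0.2783 > 0.2121, so adding algal tufts raises the average — include it.

Yes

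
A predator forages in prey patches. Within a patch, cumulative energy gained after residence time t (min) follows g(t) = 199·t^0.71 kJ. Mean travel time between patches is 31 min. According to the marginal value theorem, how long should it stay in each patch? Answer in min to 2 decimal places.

Optimal t* satisfies g'(t*) = g(t*)/(T + t*).
g'(t) = 0.71·199·t^-0.29. Setting 0.71·199·t^-0.29 = 199·t^0.71/(31+t) gives 0.71(31+t) = t, so 0.29·t = 0.71×31.
t* = 0.71×31/0.29 = 75.9 min.

75.90 min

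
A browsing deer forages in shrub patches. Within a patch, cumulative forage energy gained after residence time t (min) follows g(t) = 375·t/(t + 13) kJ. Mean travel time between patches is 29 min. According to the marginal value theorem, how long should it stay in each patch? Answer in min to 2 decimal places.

19.42 min

Maximise g(t)/(T+t): set derivative to zero → g'(t)(T+t) = g(t).
g'(t) = 375·13/(t + 13)². Setting 375·13/(t+13)² = 375t/[(t+13)(29+t)] gives 13(29+t) = t(t+13), so t² = 13×29 = 377.
t* = √377 = 19.42 min.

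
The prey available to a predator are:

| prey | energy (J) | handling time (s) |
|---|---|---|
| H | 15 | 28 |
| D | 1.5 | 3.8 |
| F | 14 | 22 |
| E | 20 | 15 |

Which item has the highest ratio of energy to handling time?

E

Profitability E/h (J/s): H = 15/28 = 0.536, D = 1.5/3.8 = 0.395, F = 14/22 = 0.636, E = 20/15 = 1.33.
Ranked: E > F > H > D.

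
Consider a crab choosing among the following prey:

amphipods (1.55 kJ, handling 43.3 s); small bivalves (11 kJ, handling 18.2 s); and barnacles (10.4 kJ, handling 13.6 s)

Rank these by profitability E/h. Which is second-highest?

Profitability E/h (kJ/s): amphipods = 1.55/43.3 = 0.0358, small bivalves = 11/18.2 = 0.604, barnacles = 10.4/13.6 = 0.765.
Ranked: barnacles > small bivalves > amphipods.

small bivalves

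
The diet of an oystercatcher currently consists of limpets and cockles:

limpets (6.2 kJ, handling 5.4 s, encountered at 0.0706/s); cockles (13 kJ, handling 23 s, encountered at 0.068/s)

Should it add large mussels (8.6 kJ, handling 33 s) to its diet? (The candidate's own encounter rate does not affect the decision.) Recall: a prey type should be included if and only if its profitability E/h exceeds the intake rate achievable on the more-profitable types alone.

No

On limpets and cockles alone, R = ΣλE/(1+Σλh) = 1.322/2.945 = 0.4488 kJ/s.
large mussels: E/h = 8.6/33 = 0.2606 kJ/s.
Since 0.2606 < R, time spent handling large mussels is better spent searching.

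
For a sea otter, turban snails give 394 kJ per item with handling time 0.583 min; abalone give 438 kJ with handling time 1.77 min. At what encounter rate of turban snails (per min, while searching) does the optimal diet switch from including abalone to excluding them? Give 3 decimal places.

At the threshold, the rate on turban snails alone equals the profitability of abalone: λ·394/(1 + λ·0.583) = 438/1.77 = 247.5.
Rearranging, λ(394 − 247.5×0.583) = 247.5, so λ = 247.5/249.7 = 0.9909 per min.

0.991 per min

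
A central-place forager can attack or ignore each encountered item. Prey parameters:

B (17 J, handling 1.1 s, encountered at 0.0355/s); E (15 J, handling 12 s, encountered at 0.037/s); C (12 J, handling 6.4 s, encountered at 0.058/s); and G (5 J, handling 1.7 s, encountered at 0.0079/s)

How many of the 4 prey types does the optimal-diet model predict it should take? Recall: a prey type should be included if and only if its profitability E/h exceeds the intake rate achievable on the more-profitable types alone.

4

Profitabilities (E/h, J/s): B 15.5, G 2.94, C 1.88, E 1.25. Add prey in this order while the next type's profitability exceeds the intake rate on those already taken.
Rate on top 1: 0.5808. G: 2.94 > 0.5808 → include.
Rate on top 2: 0.6109. C: 1.88 > 0.6109 → include.
Rate on top 3: 0.9405. E: 1.25 > 0.9405 → include.
Optimal diet: B, G, C, E — 4 of 4 types.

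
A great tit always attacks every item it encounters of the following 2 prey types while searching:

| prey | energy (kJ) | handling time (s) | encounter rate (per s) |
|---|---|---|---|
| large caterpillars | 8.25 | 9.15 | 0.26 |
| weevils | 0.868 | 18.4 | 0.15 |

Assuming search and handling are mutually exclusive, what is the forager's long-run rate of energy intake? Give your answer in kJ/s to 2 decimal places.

R = (0.26×8.25 + 0.15×0.868) / (1 + 0.26×9.15 + 0.15×18.4) = 2.275/6.139 = 0.3706 kJ/s.

0.37 kJ/s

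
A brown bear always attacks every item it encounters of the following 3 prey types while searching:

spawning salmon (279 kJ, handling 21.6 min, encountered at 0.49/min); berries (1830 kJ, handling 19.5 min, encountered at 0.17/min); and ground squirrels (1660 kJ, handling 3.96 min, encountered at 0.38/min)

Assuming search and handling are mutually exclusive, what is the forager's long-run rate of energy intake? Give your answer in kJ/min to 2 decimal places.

65.75 kJ/min

R = (0.49×279 + 0.17×1830 + 0.38×1660) / (1 + 0.49×21.6 + 0.17×19.5 + 0.38×3.96) = 1079/16.4 = 65.75 kJ/min.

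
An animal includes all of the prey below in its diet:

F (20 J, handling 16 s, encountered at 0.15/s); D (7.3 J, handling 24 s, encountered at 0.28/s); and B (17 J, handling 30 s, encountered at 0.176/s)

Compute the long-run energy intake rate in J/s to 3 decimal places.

Energy encountered per unit search time: 0.15×20 + 0.28×7.3 + 0.176×17 = 8.036 J/s.
Handling time per unit search time: 0.15×16 + 0.28×24 + 0.176×30 = 14.4.
Rate = 8.036/(1 + 14.4) = 0.5218 J/s.

0.522 J/s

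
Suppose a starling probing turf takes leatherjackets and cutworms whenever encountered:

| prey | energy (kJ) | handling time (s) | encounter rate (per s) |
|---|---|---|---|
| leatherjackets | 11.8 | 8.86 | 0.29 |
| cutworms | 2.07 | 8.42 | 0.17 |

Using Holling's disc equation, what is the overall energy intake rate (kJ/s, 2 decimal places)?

R = (0.29×11.8 + 0.17×2.07) / (1 + 0.29×8.86 + 0.17×8.42) = 3.774/5.001 = 0.7547 kJ/s.

0.75 kJ/s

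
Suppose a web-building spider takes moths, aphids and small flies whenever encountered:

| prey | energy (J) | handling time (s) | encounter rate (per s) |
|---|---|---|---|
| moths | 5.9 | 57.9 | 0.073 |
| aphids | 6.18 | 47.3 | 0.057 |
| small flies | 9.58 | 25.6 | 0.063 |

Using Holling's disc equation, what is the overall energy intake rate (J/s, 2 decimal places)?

R = Σλ_iE_i / (1 + Σλ_ih_i)
Numerator: 0.073×5.9 + 0.057×6.18 + 0.063×9.58 = 1.386
Denominator: 1 + 0.073×57.9 + 0.057×47.3 + 0.063×25.6 = 9.536
R = 1.386/9.536 = 0.1454 J/s

0.15 J/s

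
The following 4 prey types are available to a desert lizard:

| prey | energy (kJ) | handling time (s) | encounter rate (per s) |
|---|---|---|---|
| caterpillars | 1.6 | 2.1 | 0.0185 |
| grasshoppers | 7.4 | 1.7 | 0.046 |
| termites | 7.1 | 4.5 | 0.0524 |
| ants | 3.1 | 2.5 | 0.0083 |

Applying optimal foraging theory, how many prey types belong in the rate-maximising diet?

Profitabilities (E/h, kJ/s): grasshoppers 4.35, termites 1.58, ants 1.24, caterpillars 0.762. Add prey in this order while the next type's profitability exceeds the intake rate on those already taken.
Rate on top 1: 0.3157. termites: 1.58 > 0.3157 → include.
Rate on top 2: 0.5422. ants: 1.24 > 0.5422 → include.
Rate on top 3: 0.553. caterpillars: 0.762 > 0.553 → include.
Optimal diet: grasshoppers, termites, ants, caterpillars — 4 of 4 types.

4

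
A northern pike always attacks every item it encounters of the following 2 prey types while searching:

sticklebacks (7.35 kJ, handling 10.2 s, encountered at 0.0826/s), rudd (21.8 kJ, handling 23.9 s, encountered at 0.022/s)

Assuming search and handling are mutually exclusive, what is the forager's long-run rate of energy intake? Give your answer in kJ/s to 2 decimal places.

0.46 kJ/s

R = (0.0826×7.35 + 0.022×21.8) / (1 + 0.0826×10.2 + 0.022×23.9) = 1.087/2.368 = 0.4589 kJ/s.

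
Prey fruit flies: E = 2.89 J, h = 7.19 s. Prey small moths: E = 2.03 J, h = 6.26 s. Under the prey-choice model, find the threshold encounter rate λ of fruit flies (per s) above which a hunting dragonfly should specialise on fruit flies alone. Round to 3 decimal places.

0.581 per s

The zero-one rule: include small moths iff E₂/h₂ > λE₁/(1+λh₁). Equality gives the switch point.
λE₁h₂ = E₂ + λE₂h₁ ⇒ λ = E₂/(E₁h₂ − E₂h₁) = 2.03/(18.09 − 14.6) = 0.5807 per s.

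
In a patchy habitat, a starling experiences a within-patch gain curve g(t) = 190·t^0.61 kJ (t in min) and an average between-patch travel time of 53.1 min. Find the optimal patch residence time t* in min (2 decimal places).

83.05 min

By the marginal value theorem, leave when the instantaneous gain rate g'(t) equals the habitat-wide average g(t)/(T + t).
g'(t) = 0.61·190·t^-0.39. Setting 0.61·190·t^-0.39 = 190·t^0.61/(53.1+t) gives 0.61(53.1+t) = t, so 0.39·t = 0.61×53.1.
t* = 0.61×53.1/0.39 = 83.05 min.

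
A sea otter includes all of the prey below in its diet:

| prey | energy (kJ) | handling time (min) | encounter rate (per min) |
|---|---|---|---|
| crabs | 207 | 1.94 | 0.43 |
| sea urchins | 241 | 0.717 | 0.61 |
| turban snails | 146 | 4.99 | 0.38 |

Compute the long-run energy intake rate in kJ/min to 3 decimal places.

69.941 kJ/min

Energy encountered per unit search time: 0.43×207 + 0.61×241 + 0.38×146 = 291.5 kJ/min.
Handling time per unit search time: 0.43×1.94 + 0.61×0.717 + 0.38×4.99 = 3.168.
Rate = 291.5/(1 + 3.168) = 69.94 kJ/min.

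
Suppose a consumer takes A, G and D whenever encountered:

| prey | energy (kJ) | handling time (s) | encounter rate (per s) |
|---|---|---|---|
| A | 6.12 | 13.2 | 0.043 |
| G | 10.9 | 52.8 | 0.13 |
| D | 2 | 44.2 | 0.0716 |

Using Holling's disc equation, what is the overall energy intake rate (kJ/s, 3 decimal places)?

R = (0.043×6.12 + 0.13×10.9 + 0.0716×2) / (1 + 0.043×13.2 + 0.13×52.8 + 0.0716×44.2) = 1.823/11.6 = 0.1572 kJ/s.

0.157 kJ/s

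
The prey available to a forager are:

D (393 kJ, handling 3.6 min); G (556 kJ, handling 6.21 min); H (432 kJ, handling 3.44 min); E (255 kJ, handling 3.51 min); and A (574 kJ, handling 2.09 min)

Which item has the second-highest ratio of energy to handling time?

In descending order of E/h:
A: 574/2.09 = 275 kJ/min
H: 432/3.44 = 126 kJ/min
D: 393/3.6 = 109 kJ/min
G: 556/6.21 = 89.5 kJ/min
E: 255/3.51 = 72.6 kJ/min

H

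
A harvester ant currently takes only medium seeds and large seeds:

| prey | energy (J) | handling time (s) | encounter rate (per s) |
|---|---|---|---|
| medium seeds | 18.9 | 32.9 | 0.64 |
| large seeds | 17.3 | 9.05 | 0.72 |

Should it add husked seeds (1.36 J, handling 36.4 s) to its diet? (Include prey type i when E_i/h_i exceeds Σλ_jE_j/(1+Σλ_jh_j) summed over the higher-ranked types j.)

Intake rate on the current diet: R = (0.64×18.9 + 0.72×17.3) / (1 + 0.64×32.9 + 0.72×9.05) = 24.55/28.57 = 0.8593 J/s.
Profitability of husked seeds: 1.36/36.4 = 0.03736 J/s.
0.03736 < 0.8593, so adding husked seeds would lower the average — exclude it.

No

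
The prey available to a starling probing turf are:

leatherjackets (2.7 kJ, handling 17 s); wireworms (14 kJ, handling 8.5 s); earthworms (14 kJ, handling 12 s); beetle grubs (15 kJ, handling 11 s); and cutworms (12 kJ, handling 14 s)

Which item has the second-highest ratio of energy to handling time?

beetle grubs

In descending order of E/h:
wireworms: 14/8.5 = 1.65 kJ/s
beetle grubs: 15/11 = 1.36 kJ/s
earthworms: 14/12 = 1.17 kJ/s
cutworms: 12/14 = 0.857 kJ/s
leatherjackets: 2.7/17 = 0.159 kJ/s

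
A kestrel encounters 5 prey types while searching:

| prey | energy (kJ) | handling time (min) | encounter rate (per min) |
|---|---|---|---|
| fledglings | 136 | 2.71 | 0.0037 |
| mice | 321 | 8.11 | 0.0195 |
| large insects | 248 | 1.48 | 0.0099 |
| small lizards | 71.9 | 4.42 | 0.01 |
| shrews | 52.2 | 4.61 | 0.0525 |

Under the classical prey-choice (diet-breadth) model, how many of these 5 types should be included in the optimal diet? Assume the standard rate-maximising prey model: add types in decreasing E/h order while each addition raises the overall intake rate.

5

E/h in descending order: large insects 168, fledglings 50.2, mice 39.6, small lizards 16.3, shrews 11.3 kJ/min. The optimal diet is the largest prefix of this list for which every included type satisfies E_i/h_i > R on the types above it.
Rate on top 1: 2.42. fledglings: 50.2 > 2.42 → include.
Rate on top 2: 2.887. mice: 39.6 > 2.887 → include.
Rate on top 3: 7.793. small lizards: 16.3 > 7.793 → include.
Rate on top 4: 8.098. shrews: 11.3 > 8.098 → include.
Optimal diet: large insects, fledglings, mice, small lizards, shrews — 5 of 5 types.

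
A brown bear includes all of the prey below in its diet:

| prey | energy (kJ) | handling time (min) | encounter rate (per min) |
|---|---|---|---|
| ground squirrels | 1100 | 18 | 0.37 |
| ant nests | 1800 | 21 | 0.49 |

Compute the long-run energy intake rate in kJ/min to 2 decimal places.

R = Σλ_iE_i / (1 + Σλ_ih_i)
Numerator: 0.37×1100 + 0.49×1800 = 1289
Denominator: 1 + 0.37×18 + 0.49×21 = 17.95
R = 1289/17.95 = 71.81 kJ/min

71.81 kJ/min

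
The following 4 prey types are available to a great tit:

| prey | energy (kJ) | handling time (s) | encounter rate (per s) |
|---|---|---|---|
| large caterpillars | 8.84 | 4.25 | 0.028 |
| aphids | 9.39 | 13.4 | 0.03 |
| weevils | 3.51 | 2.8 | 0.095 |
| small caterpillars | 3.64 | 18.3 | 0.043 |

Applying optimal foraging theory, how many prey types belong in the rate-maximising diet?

3

Profitabilities (E/h, kJ/s): large caterpillars 2.08, weevils 1.25, aphids 0.701, small caterpillars 0.199. Add prey in this order while the next type's profitability exceeds the intake rate on those already taken.
Rate on top 1: 0.2212. weevils: 1.25 > 0.2212 → include.
Rate on top 2: 0.4195. aphids: 0.701 > 0.4195 → include.
Rate on top 3: 0.4827. small caterpillars: 0.199 < 0.4827 → exclude; stop.
Optimal diet: large caterpillars, weevils, aphids — 3 of 4 types.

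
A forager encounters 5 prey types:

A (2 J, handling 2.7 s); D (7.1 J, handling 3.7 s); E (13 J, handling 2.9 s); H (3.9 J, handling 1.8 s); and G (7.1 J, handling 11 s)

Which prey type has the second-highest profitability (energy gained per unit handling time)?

Profitability E/h (J/s): A = 2/2.7 = 0.741, D = 7.1/3.7 = 1.92, E = 13/2.9 = 4.48, H = 3.9/1.8 = 2.17, G = 7.1/11 = 0.645.
Ranked: E > H > D > A > G.

H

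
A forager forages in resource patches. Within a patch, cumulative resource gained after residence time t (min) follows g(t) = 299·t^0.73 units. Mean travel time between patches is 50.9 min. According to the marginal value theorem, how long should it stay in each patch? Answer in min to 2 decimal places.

137.62 min

Maximise g(t)/(T+t): set derivative to zero → g'(t)(T+t) = g(t).
g'(t) = 0.73·299·t^-0.27. Setting 0.73·299·t^-0.27 = 299·t^0.73/(50.9+t) gives 0.73(50.9+t) = t, so 0.27·t = 0.73×50.9.
t* = 0.73×50.9/0.27 = 137.6 min.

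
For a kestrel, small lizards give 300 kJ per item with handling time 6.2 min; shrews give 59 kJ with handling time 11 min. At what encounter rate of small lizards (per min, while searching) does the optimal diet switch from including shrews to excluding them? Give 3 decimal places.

Drop shrews once their profitability E₂/h₂ falls below the rate achievable on small lizards alone: E₂/h₂ = λE₁/(1 + λh₁).
Solve for λ: λE₁h₂ = E₂(1 + λh₁) → λ(E₁h₂ − E₂h₁) = E₂ → λ = E₂/(E₁h₂ − E₂h₁).
λ = 59/(300×11 − 59×6.2) = 59/2934 = 0.02011 per min.

0.020 per min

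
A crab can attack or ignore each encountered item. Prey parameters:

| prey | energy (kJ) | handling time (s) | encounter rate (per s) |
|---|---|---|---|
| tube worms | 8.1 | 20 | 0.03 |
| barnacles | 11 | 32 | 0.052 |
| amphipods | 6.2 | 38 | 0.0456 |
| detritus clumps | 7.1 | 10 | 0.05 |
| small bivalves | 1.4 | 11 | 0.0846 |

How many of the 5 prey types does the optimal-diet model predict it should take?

E/h in descending order: detritus clumps 0.71, tube worms 0.405, barnacles 0.344, amphipods 0.163, small bivalves 0.127 kJ/s. The optimal diet is the largest prefix of this list for which every included type satisfies E_i/h_i > R on the types above it.
Rate on top 1: 0.2367. tube worms: 0.405 > 0.2367 → include.
Rate on top 2: 0.2848. barnacles: 0.344 > 0.2848 → include.
Rate on top 3: 0.3108. amphipods: 0.163 < 0.3108 → exclude; stop.
Optimal diet: detritus clumps, tube worms, barnacles — 3 of 5 types.

3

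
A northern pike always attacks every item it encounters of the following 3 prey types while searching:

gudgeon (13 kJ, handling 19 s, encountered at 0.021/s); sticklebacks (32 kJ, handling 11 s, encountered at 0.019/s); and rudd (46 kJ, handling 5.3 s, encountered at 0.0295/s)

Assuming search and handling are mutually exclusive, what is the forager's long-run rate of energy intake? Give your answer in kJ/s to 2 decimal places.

1.27 kJ/s

Energy encountered per unit search time: 0.021×13 + 0.019×32 + 0.0295×46 = 2.238 kJ/s.
Handling time per unit search time: 0.021×19 + 0.019×11 + 0.0295×5.3 = 0.7643.
Rate = 2.238/(1 + 0.7643) = 1.268 kJ/s.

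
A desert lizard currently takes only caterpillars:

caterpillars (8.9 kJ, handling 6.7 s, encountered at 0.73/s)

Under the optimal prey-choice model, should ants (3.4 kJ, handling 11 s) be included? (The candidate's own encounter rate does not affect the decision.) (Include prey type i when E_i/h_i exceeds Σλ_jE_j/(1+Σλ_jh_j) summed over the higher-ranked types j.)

On caterpillars alone, R = ΣλE/(1+Σλh) = 6.497/5.891 = 1.103 kJ/s.
ants: E/h = 3.4/11 = 0.3091 kJ/s.
Since 0.3091 < R, time spent handling ants is better spent searching.

No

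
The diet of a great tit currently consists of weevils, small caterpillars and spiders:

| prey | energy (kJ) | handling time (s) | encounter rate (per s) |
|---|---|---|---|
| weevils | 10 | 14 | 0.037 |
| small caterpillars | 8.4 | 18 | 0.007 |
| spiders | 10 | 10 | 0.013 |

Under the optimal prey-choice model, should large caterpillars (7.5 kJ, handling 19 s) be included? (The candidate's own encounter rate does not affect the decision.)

Yes

Intake rate on the current diet: R = (0.037×10 + 0.007×8.4 + 0.013×10) / (1 + 0.037×14 + 0.007×18 + 0.013×10) = 0.5588/1.774 = 0.315 kJ/s.
large caterpillars: E/h = 7.5/19 = 0.3947 kJ/s.
Since 0.3947 > R, including large caterpillars increases the long-run rate.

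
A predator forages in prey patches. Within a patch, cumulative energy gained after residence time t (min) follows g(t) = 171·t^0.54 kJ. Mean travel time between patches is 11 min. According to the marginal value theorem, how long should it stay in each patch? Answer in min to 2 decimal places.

By the marginal value theorem, leave when the instantaneous gain rate g'(t) equals the habitat-wide average g(t)/(T + t).
g'(t) = 0.54·171·t^-0.46. Setting 0.54·171·t^-0.46 = 171·t^0.54/(11+t) gives 0.54(11+t) = t, so 0.46·t = 0.54×11.
t* = 0.54×11/0.46 = 12.91 min.

12.91 min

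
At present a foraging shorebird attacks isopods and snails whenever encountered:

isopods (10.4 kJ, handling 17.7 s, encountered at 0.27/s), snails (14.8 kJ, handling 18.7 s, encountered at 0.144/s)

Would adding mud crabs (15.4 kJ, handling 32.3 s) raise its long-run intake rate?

No

Current rate: (0.27×10.4 + 0.144×14.8)/(1 + 0.27×17.7 + 0.144×18.7) = 0.583 kJ/s.
mud crabs: E/h = 15.4/32.3 = 0.4768 kJ/s.
Since 0.4768 < R, time spent handling mud crabs is better spent searching.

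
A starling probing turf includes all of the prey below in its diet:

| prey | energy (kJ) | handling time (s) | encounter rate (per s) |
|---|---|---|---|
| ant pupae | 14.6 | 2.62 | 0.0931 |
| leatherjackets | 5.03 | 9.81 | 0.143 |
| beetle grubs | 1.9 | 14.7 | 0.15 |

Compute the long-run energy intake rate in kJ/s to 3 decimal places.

0.487 kJ/s

Energy encountered per unit search time: 0.0931×14.6 + 0.143×5.03 + 0.15×1.9 = 2.364 kJ/s.
Handling time per unit search time: 0.0931×2.62 + 0.143×9.81 + 0.15×14.7 = 3.852.
Rate = 2.364/(1 + 3.852) = 0.4872 kJ/s.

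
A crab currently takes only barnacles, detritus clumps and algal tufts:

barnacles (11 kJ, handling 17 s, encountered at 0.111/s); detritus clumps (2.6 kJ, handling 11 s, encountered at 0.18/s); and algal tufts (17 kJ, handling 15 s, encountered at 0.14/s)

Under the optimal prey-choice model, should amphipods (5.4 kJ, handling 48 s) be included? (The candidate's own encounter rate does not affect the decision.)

Current rate: (0.111×11 + 0.18×2.6 + 0.14×17)/(1 + 0.111×17 + 0.18×11 + 0.14×15) = 0.584 kJ/s.
Profitability of amphipods: 5.4/48 = 0.1125 kJ/s.
0.1125 < 0.584, so adding amphipods would lower the average — exclude it.

No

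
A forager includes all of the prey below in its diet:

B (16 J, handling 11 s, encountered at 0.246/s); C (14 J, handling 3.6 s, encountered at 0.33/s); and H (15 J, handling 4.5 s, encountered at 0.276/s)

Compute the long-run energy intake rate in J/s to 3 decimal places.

2.069 J/s

R = (0.246×16 + 0.33×14 + 0.276×15) / (1 + 0.246×11 + 0.33×3.6 + 0.276×4.5) = 12.7/6.136 = 2.069 J/s.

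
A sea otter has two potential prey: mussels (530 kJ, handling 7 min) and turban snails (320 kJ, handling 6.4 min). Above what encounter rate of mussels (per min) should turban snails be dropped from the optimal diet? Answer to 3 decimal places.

The zero-one rule: include turban snails iff E₂/h₂ > λE₁/(1+λh₁). Equality gives the switch point.
λE₁h₂ = E₂ + λE₂h₁ ⇒ λ = E₂/(E₁h₂ − E₂h₁) = 320/(3392 − 2240) = 0.2778 per min.

0.278 per min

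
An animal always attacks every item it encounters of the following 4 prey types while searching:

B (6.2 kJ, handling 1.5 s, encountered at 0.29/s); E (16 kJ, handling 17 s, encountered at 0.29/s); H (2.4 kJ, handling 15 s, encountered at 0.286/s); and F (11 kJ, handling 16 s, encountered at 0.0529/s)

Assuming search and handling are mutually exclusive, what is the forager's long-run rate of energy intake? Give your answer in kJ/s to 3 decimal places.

0.670 kJ/s

R = Σλ_iE_i / (1 + Σλ_ih_i)
Numerator: 0.29×6.2 + 0.29×16 + 0.286×2.4 + 0.0529×11 = 7.706
Denominator: 1 + 0.29×1.5 + 0.29×17 + 0.286×15 + 0.0529×16 = 11.5
R = 7.706/11.5 = 0.67 kJ/s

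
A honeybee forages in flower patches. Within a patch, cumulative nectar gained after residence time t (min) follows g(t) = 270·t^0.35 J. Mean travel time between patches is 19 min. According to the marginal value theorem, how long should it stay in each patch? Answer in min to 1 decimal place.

10.2 min

By the marginal value theorem, leave when the instantaneous gain rate g'(t) equals the habitat-wide average g(t)/(T + t).
g'(t) = 0.35·270·t^-0.65. Setting 0.35·270·t^-0.65 = 270·t^0.35/(19+t) gives 0.35(19+t) = t, so 0.65·t = 0.35×19.
t* = 0.35×19/0.65 = 10.23 min.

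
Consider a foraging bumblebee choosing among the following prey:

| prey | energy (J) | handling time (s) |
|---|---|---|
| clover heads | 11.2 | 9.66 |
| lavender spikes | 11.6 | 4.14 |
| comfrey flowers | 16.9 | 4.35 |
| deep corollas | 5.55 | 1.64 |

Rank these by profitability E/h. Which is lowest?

Profitability E/h (J/s): clover heads = 11.2/9.66 = 1.16, lavender spikes = 11.6/4.14 = 2.8, comfrey flowers = 16.9/4.35 = 3.89, deep corollas = 5.55/1.64 = 3.38.
Ranked: comfrey flowers > deep corollas > lavender spikes > clover heads.

clover heads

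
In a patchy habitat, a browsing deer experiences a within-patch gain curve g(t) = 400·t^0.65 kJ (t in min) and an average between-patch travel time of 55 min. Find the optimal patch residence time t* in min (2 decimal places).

By the marginal value theorem, leave when the instantaneous gain rate g'(t) equals the habitat-wide average g(t)/(T + t).
g'(t) = 0.65·400·t^-0.35. Setting 0.65·400·t^-0.35 = 400·t^0.65/(55+t) gives 0.65(55+t) = t, so 0.35·t = 0.65×55.
t* = 0.65×55/0.35 = 102.1 min.

102.14 min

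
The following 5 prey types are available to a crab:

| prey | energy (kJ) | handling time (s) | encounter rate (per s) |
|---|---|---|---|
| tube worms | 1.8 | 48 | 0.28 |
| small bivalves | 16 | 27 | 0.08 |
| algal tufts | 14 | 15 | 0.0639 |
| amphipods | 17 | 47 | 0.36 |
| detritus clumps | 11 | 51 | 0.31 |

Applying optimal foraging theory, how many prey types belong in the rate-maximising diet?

2

E/h in descending order: algal tufts 0.933, small bivalves 0.593, amphipods 0.362, detritus clumps 0.216, tube worms 0.0375 kJ/s. The optimal diet is the largest prefix of this list for which every included type satisfies E_i/h_i > R on the types above it.
Rate on top 1: 0.4568. small bivalves: 0.593 > 0.4568 → include.
Rate on top 2: 0.528. amphipods: 0.362 < 0.528 → exclude; stop.
Optimal diet: algal tufts, small bivalves — 2 of 5 types.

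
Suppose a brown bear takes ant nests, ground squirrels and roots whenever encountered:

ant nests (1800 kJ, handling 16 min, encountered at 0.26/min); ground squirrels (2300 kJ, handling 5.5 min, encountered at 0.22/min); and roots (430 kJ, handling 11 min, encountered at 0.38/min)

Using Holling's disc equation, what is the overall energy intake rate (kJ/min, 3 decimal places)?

R = Σλ_iE_i / (1 + Σλ_ih_i)
Numerator: 0.26×1800 + 0.22×2300 + 0.38×430 = 1137
Denominator: 1 + 0.26×16 + 0.22×5.5 + 0.38×11 = 10.55
R = 1137/10.55 = 107.8 kJ/min

107.810 kJ/min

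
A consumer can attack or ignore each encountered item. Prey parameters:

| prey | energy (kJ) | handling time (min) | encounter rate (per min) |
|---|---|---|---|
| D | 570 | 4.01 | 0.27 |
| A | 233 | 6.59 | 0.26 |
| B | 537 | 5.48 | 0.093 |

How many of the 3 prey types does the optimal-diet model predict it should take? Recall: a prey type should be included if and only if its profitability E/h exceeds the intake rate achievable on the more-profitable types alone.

2

Profitabilities (E/h, kJ/min): D 142, B 98, A 35.4. Add prey in this order while the next type's profitability exceeds the intake rate on those already taken.
Rate on top 1: 73.89. B: 98 > 73.89 → include.
Rate on top 2: 78.63. A: 35.4 < 78.63 → exclude; stop.
Optimal diet: D, B — 2 of 3 types.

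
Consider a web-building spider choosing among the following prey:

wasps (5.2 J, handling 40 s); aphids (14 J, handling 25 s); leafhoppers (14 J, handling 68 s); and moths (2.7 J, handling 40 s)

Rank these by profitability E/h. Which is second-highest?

In descending order of E/h:
aphids: 14/25 = 0.56 J/s
leafhoppers: 14/68 = 0.206 J/s
wasps: 5.2/40 = 0.13 J/s
moths: 2.7/40 = 0.0675 J/s

leafhoppers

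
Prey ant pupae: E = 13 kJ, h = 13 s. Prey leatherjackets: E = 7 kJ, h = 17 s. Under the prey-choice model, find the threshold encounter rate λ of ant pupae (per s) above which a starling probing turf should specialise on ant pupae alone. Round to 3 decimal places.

0.054 per s

At the threshold, the rate on ant pupae alone equals the profitability of leatherjackets: λ·13/(1 + λ·13) = 7/17 = 0.4118.
Rearranging, λ(13 − 0.4118×13) = 0.4118, so λ = 0.4118/7.647 = 0.05385 per s.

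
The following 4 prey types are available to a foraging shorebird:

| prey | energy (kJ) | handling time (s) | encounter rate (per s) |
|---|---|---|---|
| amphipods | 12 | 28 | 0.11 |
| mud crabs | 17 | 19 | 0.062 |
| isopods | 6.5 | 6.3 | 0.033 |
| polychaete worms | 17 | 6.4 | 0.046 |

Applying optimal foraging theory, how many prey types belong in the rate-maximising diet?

Rank by E/h (kJ/s): polychaete worms 2.66, isopods 1.03, mud crabs 0.895, amphipods 0.429. Include each in turn until the next type's E/h falls below the running intake rate.
Rate on top 1: 0.6041. isopods: 1.03 > 0.6041 → include.
Rate on top 2: 0.6633. mud crabs: 0.895 > 0.6633 → include.
Rate on top 3: 0.765. amphipods: 0.429 < 0.765 → exclude; stop.
Optimal diet: polychaete worms, isopods, mud crabs — 3 of 4 types.

3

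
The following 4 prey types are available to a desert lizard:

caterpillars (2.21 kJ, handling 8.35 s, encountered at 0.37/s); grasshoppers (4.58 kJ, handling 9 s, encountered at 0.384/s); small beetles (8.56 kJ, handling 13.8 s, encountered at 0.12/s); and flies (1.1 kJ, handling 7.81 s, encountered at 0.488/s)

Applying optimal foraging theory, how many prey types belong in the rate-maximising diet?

2

Rank by E/h (kJ/s): small beetles 0.62, grasshoppers 0.509, caterpillars 0.265, flies 0.141. Include each in turn until the next type's E/h falls below the running intake rate.
Rate on top 1: 0.3867. grasshoppers: 0.509 > 0.3867 → include.
Rate on top 2: 0.4558. caterpillars: 0.265 < 0.4558 → exclude; stop.
Optimal diet: small beetles, grasshoppers — 2 of 4 types.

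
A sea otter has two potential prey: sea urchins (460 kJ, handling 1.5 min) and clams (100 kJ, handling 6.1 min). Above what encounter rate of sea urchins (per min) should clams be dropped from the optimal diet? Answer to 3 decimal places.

0.038 per min

Drop clams once their profitability E₂/h₂ falls below the rate achievable on sea urchins alone: E₂/h₂ = λE₁/(1 + λh₁).
Solve for λ: λE₁h₂ = E₂(1 + λh₁) → λ(E₁h₂ − E₂h₁) = E₂ → λ = E₂/(E₁h₂ − E₂h₁).
λ = 100/(460×6.1 − 100×1.5) = 100/2656 = 0.03765 per min.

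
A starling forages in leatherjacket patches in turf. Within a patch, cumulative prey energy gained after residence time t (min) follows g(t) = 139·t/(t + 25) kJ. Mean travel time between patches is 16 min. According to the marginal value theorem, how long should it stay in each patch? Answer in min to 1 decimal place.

By the marginal value theorem, leave when the instantaneous gain rate g'(t) equals the habitat-wide average g(t)/(T + t).
g'(t) = 139·25/(t + 25)². Setting 139·25/(t+25)² = 139t/[(t+25)(16+t)] gives 25(16+t) = t(t+25), so t² = 25×16 = 400.
t* = √400 = 20 min.

20.0 min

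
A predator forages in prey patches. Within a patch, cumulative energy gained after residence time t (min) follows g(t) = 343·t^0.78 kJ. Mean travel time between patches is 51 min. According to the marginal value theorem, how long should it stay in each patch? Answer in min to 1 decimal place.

180.8 min

Optimal t* satisfies g'(t*) = g(t*)/(T + t*).
g'(t) = 0.78·343·t^-0.22. Setting 0.78·343·t^-0.22 = 343·t^0.78/(51+t) gives 0.78(51+t) = t, so 0.22·t = 0.78×51.
t* = 0.78×51/0.22 = 180.8 min.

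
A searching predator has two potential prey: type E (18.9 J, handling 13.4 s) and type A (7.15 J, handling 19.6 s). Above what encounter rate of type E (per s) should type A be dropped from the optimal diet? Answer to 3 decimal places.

0.026 per s

At the threshold, the rate on type E alone equals the profitability of type A: λ·18.9/(1 + λ·13.4) = 7.15/19.6 = 0.3648.
Rearranging, λ(18.9 − 0.3648×13.4) = 0.3648, so λ = 0.3648/14.01 = 0.02604 per s.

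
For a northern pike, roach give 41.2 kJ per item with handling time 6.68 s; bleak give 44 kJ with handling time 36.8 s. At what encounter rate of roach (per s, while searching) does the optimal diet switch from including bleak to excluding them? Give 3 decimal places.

Drop bleak once their profitability E₂/h₂ falls below the rate achievable on roach alone: E₂/h₂ = λE₁/(1 + λh₁).
Solve for λ: λE₁h₂ = E₂(1 + λh₁) → λ(E₁h₂ − E₂h₁) = E₂ → λ = E₂/(E₁h₂ − E₂h₁).
λ = 44/(41.2×36.8 − 44×6.68) = 44/1222 = 0.036 per s.

0.036 per s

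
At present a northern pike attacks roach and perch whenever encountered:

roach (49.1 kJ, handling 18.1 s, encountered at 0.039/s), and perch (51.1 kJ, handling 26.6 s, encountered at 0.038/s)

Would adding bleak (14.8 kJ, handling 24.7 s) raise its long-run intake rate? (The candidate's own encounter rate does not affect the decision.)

No

Current rate: (0.039×49.1 + 0.038×51.1)/(1 + 0.039×18.1 + 0.038×26.6) = 1.42 kJ/s.
bleak: E/h = 14.8/24.7 = 0.5992 kJ/s.
0.5992 < 1.42, so adding bleak would lower the average — exclude it.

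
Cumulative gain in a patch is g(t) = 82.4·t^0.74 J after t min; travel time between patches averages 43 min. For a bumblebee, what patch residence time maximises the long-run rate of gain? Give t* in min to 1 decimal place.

122.4 min

By the marginal value theorem, leave when the instantaneous gain rate g'(t) equals the habitat-wide average g(t)/(T + t).
g'(t) = 0.74·82.4·t^-0.26. Setting 0.74·82.4·t^-0.26 = 82.4·t^0.74/(43+t) gives 0.74(43+t) = t, so 0.26·t = 0.74×43.
t* = 0.74×43/0.26 = 122.4 min.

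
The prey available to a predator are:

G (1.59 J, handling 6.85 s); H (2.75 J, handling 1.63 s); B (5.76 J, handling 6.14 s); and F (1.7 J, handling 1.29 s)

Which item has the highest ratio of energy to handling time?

H

Profitability E/h (J/s): G = 1.59/6.85 = 0.232, H = 2.75/1.63 = 1.69, B = 5.76/6.14 = 0.938, F = 1.7/1.29 = 1.32.
Ranked: H > F > B > G.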